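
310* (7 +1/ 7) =15500/ 7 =2214.29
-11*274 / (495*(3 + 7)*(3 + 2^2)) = -137 / 1575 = -0.09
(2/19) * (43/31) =86/589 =0.15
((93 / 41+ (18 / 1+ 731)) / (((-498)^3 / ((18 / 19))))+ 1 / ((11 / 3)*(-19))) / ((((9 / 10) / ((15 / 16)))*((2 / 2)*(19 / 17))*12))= -179412992225 / 160865072508096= -0.00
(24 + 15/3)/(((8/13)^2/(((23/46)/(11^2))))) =4901/15488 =0.32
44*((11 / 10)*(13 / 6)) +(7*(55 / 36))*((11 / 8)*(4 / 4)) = 172183 / 1440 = 119.57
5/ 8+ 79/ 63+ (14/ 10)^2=48371/ 12600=3.84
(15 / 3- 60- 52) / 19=-5.63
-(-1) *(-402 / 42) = -67 / 7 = -9.57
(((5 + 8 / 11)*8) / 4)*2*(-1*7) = -1764 / 11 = -160.36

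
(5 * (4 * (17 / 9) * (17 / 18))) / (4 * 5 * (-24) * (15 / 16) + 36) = -1445 / 16767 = -0.09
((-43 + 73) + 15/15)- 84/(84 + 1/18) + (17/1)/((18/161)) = 4958119/27234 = 182.06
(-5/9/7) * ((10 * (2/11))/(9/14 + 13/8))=-800/12573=-0.06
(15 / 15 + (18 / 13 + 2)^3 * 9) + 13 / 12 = 9254797 / 26364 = 351.04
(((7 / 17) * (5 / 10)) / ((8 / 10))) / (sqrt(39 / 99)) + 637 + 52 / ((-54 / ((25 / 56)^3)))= 35 * sqrt(429) / 1768 + 1510006667 / 2370816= 637.32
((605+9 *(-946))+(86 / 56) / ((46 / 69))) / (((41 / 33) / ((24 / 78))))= -14611575 / 7462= -1958.13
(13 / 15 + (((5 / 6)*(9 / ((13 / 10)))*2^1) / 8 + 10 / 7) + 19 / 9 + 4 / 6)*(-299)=-2454583 / 1260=-1948.08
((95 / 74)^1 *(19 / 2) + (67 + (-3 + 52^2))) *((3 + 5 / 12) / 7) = 1357.00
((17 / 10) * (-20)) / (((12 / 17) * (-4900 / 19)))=5491 / 29400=0.19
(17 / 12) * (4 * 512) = 2901.33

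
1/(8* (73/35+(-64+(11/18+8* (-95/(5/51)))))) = -315/19689524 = -0.00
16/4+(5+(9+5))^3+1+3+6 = 6873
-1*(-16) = 16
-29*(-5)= 145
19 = 19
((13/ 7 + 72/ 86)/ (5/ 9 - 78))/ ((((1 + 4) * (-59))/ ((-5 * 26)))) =-189774/ 12378023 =-0.02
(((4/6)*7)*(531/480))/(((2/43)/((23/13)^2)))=9394511/27040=347.43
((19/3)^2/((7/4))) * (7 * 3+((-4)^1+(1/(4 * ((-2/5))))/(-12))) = 590957/1512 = 390.84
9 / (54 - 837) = -1 / 87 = -0.01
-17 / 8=-2.12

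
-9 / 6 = -3 / 2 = -1.50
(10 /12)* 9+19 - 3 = 47 /2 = 23.50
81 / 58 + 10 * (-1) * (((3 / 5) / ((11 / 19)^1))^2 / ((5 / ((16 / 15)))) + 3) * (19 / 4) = -66665364 / 438625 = -151.99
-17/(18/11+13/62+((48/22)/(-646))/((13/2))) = -48683206/5285053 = -9.21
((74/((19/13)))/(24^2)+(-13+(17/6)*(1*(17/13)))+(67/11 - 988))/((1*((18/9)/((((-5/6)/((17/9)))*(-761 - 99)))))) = -833710179475/4434144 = -188020.55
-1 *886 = -886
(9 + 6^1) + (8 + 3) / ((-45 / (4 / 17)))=11431 / 765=14.94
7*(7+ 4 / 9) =469 / 9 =52.11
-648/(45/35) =-504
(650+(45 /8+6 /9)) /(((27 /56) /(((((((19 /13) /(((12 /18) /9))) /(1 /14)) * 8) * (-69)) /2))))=-103777280.92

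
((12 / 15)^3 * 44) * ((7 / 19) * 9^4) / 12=10777536 / 2375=4537.91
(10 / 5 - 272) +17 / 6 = -1603 / 6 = -267.17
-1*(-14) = 14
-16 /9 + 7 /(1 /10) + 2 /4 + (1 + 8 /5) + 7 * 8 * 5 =31619 /90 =351.32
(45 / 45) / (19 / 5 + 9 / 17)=85 / 368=0.23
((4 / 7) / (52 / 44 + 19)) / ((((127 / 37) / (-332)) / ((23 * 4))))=-671968 / 2667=-251.96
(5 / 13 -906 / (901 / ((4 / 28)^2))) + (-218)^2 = 27275990955 / 573937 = 47524.36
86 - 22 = 64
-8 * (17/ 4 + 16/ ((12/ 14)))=-550/ 3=-183.33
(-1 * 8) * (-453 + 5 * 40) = 2024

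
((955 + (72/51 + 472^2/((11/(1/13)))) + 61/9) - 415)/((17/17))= 46079791/21879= 2106.12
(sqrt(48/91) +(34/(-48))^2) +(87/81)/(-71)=59701/122688 +4 * sqrt(273)/91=1.21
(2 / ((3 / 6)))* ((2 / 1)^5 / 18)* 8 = 512 / 9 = 56.89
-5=-5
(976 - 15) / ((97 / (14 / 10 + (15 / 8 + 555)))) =21460091 / 3880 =5530.95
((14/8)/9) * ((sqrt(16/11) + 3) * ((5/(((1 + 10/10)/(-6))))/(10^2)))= -7/80 - 7 * sqrt(11)/660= -0.12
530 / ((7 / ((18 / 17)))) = 9540 / 119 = 80.17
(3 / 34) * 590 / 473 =885 / 8041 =0.11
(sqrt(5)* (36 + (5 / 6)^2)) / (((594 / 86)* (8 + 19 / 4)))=0.93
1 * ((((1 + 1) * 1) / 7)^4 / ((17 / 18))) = 288 / 40817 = 0.01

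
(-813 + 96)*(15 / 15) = -717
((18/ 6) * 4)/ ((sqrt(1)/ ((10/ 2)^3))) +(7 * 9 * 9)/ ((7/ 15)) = 2715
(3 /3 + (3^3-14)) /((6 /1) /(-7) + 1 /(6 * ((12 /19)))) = -7056 /299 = -23.60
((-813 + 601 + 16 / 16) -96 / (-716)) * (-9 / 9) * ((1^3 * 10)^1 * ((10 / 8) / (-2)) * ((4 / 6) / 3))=-943625 / 3222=-292.87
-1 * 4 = -4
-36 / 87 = -12 / 29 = -0.41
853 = 853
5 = 5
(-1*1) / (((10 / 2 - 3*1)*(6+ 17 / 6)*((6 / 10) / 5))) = -25 / 53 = -0.47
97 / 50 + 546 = 27397 / 50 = 547.94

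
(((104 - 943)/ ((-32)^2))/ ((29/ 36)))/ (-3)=2517/ 7424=0.34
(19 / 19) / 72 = 1 / 72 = 0.01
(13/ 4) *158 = 1027/ 2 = 513.50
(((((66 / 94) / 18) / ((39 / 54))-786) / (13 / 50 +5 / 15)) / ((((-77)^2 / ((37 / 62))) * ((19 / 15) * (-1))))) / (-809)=-19988866125 / 153630160274591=-0.00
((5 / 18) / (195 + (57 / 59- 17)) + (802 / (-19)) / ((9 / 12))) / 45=-203234027 / 162503010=-1.25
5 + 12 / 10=31 / 5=6.20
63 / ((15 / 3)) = 63 / 5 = 12.60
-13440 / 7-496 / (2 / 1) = -2168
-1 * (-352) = 352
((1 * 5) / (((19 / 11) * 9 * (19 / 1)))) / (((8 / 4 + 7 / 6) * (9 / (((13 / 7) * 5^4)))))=893750 / 1296351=0.69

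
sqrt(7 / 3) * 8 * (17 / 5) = 41.55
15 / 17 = 0.88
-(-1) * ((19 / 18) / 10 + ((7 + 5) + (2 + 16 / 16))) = 2719 / 180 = 15.11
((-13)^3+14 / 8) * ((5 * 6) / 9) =-14635 / 2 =-7317.50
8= 8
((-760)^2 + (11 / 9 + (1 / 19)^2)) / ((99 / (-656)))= -1231066905280 / 321651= -3827337.41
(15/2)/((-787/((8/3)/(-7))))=20/5509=0.00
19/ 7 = 2.71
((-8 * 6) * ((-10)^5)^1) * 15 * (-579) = -41688000000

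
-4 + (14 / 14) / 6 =-23 / 6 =-3.83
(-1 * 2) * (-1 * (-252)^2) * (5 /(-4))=-158760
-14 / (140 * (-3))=1 / 30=0.03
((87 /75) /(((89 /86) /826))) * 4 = 8240176 /2225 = 3703.45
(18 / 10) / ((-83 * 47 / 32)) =-288 / 19505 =-0.01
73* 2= 146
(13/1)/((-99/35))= -455/99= -4.60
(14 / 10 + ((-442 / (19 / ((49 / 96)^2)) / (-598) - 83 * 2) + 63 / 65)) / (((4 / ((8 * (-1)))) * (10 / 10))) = 42832688207 / 130890240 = 327.24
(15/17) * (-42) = -630/17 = -37.06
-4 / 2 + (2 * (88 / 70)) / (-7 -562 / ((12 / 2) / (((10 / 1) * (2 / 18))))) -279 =-29497541 / 104965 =-281.02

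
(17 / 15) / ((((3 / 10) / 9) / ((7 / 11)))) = 238 / 11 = 21.64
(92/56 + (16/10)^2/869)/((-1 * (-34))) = 500571/10341100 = 0.05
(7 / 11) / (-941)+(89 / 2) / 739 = 910893 / 15298778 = 0.06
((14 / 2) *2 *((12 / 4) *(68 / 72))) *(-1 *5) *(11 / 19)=-6545 / 57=-114.82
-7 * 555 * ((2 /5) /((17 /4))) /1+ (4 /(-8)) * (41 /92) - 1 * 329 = -2173553 /3128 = -694.87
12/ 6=2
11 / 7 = 1.57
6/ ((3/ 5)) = 10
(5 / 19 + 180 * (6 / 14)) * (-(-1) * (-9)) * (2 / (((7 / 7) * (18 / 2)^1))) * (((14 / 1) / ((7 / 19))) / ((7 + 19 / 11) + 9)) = -90596 / 273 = -331.85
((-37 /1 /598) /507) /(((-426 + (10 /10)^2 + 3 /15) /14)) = 1295 /321983532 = 0.00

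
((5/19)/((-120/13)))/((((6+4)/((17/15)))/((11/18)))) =-2431/1231200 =-0.00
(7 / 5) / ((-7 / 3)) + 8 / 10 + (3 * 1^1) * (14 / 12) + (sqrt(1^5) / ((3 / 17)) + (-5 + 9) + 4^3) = 2321 / 30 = 77.37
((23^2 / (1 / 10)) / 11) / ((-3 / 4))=-21160 / 33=-641.21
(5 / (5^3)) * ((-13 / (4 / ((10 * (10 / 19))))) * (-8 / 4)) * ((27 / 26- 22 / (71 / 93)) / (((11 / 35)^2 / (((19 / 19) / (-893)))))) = 62816775 / 145763497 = 0.43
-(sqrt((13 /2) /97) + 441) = -441-sqrt(2522) /194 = -441.26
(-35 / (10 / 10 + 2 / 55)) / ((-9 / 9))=1925 / 57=33.77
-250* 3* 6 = -4500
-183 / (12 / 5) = -305 / 4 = -76.25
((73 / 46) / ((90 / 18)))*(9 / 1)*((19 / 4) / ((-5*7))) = -0.39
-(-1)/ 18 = 1/ 18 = 0.06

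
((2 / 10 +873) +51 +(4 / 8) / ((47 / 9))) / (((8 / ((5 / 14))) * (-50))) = -434419 / 526400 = -0.83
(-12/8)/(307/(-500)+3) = -750/1193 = -0.63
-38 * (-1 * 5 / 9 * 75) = 4750 / 3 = 1583.33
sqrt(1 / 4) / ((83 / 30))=15 / 83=0.18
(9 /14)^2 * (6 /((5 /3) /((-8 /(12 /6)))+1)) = 1458 /343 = 4.25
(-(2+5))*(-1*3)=21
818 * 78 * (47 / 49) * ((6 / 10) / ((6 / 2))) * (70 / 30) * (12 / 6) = 1999192 / 35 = 57119.77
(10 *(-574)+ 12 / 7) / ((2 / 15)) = -301260 / 7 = -43037.14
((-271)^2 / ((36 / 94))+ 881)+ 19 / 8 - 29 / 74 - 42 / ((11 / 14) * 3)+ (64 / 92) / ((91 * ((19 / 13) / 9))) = 17267338363367 / 89640936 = 192627.82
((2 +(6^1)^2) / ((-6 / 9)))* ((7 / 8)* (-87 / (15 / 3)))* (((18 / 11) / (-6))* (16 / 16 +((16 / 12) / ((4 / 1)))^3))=-26999 / 110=-245.45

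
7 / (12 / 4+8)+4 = 51 / 11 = 4.64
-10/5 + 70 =68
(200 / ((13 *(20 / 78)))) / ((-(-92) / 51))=765 / 23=33.26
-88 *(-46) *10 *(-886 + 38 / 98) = -1756629600 / 49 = -35849583.67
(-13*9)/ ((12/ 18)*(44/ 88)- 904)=351/ 2711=0.13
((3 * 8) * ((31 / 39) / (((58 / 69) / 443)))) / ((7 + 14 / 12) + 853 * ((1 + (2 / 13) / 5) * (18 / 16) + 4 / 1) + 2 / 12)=454836960 / 199485113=2.28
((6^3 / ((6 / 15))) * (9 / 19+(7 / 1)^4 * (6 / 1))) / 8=36952605 / 38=972436.97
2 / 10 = 1 / 5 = 0.20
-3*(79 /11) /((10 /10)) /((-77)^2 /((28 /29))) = -948 /270193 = -0.00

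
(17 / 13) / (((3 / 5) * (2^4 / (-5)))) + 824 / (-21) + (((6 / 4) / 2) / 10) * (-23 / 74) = -39.94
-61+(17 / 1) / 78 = -4741 / 78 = -60.78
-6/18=-1/3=-0.33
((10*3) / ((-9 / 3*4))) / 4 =-5 / 8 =-0.62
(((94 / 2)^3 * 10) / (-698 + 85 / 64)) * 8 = -531573760 / 44587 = -11922.17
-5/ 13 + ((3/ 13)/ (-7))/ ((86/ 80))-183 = -55208/ 301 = -183.42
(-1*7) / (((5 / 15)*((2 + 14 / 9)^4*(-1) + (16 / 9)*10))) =137781 / 931936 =0.15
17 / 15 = 1.13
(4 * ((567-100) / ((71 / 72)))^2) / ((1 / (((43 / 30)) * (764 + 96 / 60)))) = 124064599988736 / 126025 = 984444356.19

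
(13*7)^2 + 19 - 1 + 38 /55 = 456483 /55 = 8299.69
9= 9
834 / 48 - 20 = -21 / 8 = -2.62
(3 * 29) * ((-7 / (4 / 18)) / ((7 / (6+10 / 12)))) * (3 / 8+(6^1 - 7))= 53505 / 32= 1672.03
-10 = -10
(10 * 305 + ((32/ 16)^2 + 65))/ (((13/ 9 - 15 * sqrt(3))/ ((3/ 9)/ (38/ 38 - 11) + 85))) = -643976811 * sqrt(3)/ 109012 - 310062909/ 545060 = -10800.77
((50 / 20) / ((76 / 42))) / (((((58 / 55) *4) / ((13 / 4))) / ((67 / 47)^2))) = 337011675 / 155796352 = 2.16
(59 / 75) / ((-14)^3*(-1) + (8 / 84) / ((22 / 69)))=4543 / 15848325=0.00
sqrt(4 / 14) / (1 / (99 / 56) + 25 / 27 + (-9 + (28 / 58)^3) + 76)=7243533 * sqrt(14) / 3478552042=0.01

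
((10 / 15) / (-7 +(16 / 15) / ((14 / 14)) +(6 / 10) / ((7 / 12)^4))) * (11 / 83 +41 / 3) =-16499672 / 1347837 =-12.24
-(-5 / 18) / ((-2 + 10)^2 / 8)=5 / 144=0.03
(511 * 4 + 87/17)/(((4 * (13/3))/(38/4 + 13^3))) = 461180565/1768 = 260848.74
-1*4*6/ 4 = -6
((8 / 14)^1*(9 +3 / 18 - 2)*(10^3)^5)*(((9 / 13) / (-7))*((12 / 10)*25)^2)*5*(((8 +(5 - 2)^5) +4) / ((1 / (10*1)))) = -2960550000000000000000000 / 637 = -4647645211930926216640.50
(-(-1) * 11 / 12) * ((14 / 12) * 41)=43.85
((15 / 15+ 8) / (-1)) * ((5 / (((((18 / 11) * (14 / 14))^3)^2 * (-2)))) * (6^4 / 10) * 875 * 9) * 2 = 1550115875 / 648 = 2392154.13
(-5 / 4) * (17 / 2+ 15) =-235 / 8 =-29.38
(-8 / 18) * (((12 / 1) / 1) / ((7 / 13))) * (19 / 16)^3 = -89167 / 5376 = -16.59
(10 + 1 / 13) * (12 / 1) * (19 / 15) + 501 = 42521 / 65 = 654.17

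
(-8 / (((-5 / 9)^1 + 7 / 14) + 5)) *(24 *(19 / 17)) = -65664 / 1513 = -43.40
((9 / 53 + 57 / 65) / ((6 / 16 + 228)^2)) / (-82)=-38464 / 157155260535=-0.00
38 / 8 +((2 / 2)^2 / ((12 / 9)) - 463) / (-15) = 1067 / 30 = 35.57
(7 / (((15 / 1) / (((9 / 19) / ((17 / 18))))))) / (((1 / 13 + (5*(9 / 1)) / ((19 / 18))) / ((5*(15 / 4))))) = 5265 / 51238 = 0.10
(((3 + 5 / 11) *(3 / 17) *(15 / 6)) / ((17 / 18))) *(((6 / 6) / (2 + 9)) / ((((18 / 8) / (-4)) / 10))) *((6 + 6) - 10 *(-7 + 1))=-6566400 / 34969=-187.78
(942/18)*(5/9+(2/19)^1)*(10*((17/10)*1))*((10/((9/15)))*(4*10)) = 603194000/1539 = 391938.92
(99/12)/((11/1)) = 3/4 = 0.75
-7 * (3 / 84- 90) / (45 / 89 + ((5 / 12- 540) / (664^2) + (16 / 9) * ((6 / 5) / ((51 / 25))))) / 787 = 15123272015808 / 29297115394325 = 0.52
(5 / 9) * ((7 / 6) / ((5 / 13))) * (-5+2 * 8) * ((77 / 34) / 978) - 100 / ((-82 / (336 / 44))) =7576315327 / 809819208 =9.36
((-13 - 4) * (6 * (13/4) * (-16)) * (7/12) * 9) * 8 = 222768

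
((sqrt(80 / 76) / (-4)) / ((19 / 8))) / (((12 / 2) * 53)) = -2 * sqrt(95) / 57399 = -0.00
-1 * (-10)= 10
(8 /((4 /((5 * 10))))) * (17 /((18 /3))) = 850 /3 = 283.33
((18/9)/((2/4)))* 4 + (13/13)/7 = 113/7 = 16.14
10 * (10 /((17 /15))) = 1500 /17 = 88.24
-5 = -5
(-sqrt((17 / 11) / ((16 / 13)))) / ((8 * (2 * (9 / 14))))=-7 * sqrt(2431) / 3168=-0.11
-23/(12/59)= -1357/12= -113.08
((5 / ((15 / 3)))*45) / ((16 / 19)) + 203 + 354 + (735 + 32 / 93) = 1345.78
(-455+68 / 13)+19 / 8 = -46529 / 104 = -447.39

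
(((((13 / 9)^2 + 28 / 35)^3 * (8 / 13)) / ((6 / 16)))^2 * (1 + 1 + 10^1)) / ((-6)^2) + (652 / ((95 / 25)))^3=697714966864723997246906661184 / 138115179097966652765625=5051689.26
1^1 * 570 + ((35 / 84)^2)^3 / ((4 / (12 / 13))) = 7375396105 / 12939264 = 570.00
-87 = -87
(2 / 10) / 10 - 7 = -349 / 50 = -6.98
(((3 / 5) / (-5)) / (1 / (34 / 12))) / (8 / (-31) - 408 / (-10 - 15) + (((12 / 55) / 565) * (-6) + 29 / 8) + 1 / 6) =-7860732 / 458957743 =-0.02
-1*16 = -16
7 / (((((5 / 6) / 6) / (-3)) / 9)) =-6804 / 5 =-1360.80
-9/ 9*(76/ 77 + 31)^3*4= -59765867388/ 456533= -130912.48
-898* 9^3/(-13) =654642/13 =50357.08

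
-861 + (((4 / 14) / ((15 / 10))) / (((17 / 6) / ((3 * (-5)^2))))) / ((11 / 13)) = -1119249 / 1309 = -855.04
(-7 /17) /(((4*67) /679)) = -4753 /4556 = -1.04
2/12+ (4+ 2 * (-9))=-13.83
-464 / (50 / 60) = -2784 / 5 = -556.80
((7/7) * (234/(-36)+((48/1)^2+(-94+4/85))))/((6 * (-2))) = -374603/2040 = -183.63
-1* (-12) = 12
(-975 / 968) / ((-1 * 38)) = 975 / 36784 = 0.03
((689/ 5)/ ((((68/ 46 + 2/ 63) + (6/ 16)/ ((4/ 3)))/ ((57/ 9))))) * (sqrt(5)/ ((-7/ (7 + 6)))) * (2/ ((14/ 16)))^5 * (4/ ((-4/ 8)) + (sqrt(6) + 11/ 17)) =-30309013782528 * sqrt(30)/ 536899615 + 757725344563200 * sqrt(5)/ 1825458691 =618964.29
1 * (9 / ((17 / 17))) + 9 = 18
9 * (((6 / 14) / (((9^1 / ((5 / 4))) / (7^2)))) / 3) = 8.75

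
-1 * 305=-305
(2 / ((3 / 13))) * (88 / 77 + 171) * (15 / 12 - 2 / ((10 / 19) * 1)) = -53261 / 14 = -3804.36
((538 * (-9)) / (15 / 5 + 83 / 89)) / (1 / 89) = -19176741 / 175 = -109581.38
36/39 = 12/13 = 0.92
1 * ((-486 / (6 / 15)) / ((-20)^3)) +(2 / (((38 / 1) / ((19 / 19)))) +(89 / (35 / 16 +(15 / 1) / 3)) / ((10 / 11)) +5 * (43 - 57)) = -39277297 / 699200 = -56.17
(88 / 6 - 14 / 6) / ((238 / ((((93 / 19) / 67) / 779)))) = 1147 / 236016746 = 0.00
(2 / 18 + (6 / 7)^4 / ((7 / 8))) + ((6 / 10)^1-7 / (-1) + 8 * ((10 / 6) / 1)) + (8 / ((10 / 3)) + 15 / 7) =3963724 / 151263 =26.20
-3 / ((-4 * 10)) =0.08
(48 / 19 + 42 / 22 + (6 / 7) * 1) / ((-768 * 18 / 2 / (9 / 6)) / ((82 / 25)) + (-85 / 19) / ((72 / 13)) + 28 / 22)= -256824 / 68149949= -0.00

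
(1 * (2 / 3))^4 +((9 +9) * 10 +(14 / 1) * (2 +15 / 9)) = 18754 / 81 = 231.53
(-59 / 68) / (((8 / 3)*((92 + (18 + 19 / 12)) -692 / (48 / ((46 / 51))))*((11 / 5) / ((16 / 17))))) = -15930 / 11281897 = -0.00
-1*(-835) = 835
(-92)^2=8464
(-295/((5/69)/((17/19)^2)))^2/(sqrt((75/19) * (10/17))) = 461398985787 * sqrt(9690)/6516050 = 6970342.46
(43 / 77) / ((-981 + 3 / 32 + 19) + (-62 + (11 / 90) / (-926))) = -28668960 / 52564732451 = -0.00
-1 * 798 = -798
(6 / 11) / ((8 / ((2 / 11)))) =0.01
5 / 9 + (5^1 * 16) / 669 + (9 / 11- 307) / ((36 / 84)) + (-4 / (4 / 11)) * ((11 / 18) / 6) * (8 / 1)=-47865943 / 66231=-722.71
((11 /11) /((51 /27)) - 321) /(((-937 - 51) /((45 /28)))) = 30645 /58786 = 0.52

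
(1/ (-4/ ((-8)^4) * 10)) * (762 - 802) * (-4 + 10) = 24576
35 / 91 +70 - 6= 837 / 13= 64.38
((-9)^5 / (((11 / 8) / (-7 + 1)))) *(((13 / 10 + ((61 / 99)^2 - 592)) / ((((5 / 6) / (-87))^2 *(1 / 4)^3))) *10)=-35305948707165057024 / 33275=-1061035272942601.26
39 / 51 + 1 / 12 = 173 / 204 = 0.85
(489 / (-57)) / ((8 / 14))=-1141 / 76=-15.01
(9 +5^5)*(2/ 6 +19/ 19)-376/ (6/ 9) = 10844/ 3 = 3614.67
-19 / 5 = -3.80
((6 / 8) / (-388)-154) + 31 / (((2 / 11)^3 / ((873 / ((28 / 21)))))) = 10481590201 / 3104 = 3376800.97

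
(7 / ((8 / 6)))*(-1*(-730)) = 3832.50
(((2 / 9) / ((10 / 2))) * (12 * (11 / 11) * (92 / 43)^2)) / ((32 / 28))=59248 / 27735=2.14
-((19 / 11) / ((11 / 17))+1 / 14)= -4643 / 1694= -2.74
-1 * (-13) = 13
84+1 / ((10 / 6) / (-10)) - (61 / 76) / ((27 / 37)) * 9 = 68.10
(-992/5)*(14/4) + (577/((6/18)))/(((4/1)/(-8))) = -20782/5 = -4156.40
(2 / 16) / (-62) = -0.00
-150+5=-145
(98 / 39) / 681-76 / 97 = -2008978 / 2576223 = -0.78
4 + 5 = 9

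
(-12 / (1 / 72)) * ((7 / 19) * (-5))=30240 / 19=1591.58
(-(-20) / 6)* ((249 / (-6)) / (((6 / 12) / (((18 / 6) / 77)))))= -830 / 77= -10.78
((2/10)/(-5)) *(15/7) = -3/35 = -0.09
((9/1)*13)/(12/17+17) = 1989/301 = 6.61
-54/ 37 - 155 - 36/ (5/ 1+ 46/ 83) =-2779285/ 17057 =-162.94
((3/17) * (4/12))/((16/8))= 1/34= 0.03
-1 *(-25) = 25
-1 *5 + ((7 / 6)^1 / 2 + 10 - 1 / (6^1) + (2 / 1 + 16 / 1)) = 23.42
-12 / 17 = -0.71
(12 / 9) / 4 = 0.33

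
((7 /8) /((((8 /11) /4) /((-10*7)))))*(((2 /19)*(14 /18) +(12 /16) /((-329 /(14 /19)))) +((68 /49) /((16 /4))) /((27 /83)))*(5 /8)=-745120475 /3086208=-241.44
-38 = -38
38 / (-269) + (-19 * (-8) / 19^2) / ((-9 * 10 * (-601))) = -19525414 / 138226995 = -0.14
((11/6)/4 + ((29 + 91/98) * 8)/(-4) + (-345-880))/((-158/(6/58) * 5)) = 215779/1282960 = 0.17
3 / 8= 0.38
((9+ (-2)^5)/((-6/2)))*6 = 46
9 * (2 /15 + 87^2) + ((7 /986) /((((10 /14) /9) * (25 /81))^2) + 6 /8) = 2099402965401 /30812500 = 68134.78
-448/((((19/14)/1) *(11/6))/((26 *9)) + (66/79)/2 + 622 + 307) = -695665152/1443238655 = -0.48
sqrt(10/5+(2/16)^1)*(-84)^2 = 1764*sqrt(34) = 10285.80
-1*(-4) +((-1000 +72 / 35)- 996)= -69648 / 35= -1989.94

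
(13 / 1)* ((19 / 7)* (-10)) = -2470 / 7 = -352.86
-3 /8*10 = -15 /4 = -3.75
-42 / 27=-14 / 9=-1.56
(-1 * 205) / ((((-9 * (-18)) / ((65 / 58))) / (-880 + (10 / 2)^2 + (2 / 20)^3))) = 455714467 / 375840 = 1212.52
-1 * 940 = -940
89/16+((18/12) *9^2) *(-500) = -971911/16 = -60744.44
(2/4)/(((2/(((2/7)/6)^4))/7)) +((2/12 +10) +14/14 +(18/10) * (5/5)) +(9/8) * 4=9705533/555660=17.47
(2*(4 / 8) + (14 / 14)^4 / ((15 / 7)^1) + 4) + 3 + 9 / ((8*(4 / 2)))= 2167 / 240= 9.03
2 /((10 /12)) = 12 /5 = 2.40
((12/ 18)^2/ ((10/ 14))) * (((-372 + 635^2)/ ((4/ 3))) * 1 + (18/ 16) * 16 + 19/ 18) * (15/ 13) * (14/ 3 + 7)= 2530902.82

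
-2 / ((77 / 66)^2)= -72 / 49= -1.47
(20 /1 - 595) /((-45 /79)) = 9085 /9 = 1009.44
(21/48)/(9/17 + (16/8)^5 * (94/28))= 833/205552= 0.00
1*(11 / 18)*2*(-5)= -55 / 9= -6.11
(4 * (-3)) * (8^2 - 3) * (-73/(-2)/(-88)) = 303.61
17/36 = 0.47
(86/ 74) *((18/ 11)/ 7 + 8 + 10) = 60372/ 2849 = 21.19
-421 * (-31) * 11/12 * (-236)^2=1998943364/3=666314454.67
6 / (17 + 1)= 1 / 3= 0.33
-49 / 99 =-0.49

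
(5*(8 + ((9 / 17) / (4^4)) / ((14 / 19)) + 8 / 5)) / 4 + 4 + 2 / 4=4022103 / 243712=16.50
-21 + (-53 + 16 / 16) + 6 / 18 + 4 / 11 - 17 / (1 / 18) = -378.30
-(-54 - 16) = 70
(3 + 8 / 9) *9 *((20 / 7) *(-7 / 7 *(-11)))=1100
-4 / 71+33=2339 / 71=32.94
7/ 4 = 1.75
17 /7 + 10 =87 /7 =12.43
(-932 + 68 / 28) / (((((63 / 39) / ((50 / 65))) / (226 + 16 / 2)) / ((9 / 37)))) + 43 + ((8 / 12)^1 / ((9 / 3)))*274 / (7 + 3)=-2051556383 / 81585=-25146.24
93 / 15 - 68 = -309 / 5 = -61.80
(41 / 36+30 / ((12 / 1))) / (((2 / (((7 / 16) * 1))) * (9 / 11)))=0.97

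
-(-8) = 8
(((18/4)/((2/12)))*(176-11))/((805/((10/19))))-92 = -272518/3059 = -89.09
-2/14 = -1/7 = -0.14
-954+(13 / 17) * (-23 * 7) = -18311 / 17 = -1077.12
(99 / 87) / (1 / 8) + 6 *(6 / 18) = 322 / 29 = 11.10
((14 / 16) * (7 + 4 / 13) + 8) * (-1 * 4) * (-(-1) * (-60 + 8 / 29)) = 1296402 / 377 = 3438.73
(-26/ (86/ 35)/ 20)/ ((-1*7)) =13/ 172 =0.08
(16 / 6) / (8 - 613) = -8 / 1815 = -0.00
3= 3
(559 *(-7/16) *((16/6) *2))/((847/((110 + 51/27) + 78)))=-955331/3267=-292.42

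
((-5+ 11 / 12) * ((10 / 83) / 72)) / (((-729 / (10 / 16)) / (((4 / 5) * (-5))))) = -1225 / 52278048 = -0.00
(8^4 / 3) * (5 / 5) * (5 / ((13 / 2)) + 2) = 49152 / 13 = 3780.92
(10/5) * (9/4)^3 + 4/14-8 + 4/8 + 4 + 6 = 25.57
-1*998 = -998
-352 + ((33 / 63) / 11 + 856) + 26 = 11131 / 21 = 530.05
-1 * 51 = -51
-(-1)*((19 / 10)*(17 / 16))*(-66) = -10659 / 80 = -133.24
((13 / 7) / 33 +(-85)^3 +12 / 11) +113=-141836507 / 231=-614010.85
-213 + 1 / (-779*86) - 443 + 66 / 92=-504850047 / 770431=-655.28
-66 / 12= -11 / 2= -5.50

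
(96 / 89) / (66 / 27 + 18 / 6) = 864 / 4361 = 0.20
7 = 7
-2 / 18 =-1 / 9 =-0.11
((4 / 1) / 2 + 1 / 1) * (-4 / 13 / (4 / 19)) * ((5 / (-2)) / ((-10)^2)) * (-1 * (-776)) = 5529 / 65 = 85.06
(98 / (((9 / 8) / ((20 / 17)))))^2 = 245862400 / 23409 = 10502.90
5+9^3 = 734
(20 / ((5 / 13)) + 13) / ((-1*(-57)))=65 / 57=1.14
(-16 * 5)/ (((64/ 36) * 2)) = -45/ 2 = -22.50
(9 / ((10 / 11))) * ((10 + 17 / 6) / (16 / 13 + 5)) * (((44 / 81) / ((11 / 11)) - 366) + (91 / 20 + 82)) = -4975089119 / 874800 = -5687.12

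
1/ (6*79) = 1/ 474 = 0.00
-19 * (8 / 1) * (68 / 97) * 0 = 0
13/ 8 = 1.62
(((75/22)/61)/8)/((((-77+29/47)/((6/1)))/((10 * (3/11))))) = -31725/21198232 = -0.00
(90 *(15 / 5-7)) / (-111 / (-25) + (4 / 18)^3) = -80.88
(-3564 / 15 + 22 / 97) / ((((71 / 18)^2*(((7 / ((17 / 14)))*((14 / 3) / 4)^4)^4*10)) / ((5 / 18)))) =-15258492691180822093824 / 468394078883876118072788885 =-0.00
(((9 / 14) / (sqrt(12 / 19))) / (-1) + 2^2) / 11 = 4 / 11 - 3* sqrt(57) / 308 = 0.29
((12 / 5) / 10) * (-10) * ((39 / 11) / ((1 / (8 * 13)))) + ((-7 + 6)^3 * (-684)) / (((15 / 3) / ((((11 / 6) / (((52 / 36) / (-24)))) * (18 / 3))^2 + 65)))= 42550234596 / 9295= 4577755.20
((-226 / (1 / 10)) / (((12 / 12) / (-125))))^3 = 22545265625000000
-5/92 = -0.05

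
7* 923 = 6461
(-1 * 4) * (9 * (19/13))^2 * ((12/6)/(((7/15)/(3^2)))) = -31580280/1183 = -26695.08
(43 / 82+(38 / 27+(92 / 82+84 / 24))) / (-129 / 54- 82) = -14510 / 186837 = -0.08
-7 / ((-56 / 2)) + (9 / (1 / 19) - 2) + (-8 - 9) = 609 / 4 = 152.25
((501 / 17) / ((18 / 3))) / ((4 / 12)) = 501 / 34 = 14.74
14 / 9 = 1.56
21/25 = 0.84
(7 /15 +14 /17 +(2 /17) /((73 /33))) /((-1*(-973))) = 1471 /1065435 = 0.00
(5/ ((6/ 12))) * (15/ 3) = 50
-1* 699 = -699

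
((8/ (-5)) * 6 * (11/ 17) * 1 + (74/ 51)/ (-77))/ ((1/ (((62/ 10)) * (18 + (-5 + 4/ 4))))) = -7584956/ 14025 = -540.82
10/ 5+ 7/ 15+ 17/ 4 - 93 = -86.28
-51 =-51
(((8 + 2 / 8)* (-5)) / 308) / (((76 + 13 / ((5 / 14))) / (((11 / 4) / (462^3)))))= -25 / 752361071616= -0.00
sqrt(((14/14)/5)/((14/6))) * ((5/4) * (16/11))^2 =80 * sqrt(105)/847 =0.97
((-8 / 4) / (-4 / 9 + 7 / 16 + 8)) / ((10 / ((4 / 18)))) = -32 / 5755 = -0.01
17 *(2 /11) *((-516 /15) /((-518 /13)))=38012 /14245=2.67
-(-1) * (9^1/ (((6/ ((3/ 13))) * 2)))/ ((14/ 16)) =18/ 91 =0.20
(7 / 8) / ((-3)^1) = -7 / 24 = -0.29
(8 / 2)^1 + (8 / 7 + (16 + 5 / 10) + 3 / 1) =345 / 14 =24.64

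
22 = 22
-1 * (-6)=6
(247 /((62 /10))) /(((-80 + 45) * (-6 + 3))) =247 /651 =0.38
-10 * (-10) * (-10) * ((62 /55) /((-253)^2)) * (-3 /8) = 4650 /704099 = 0.01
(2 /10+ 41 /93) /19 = 298 /8835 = 0.03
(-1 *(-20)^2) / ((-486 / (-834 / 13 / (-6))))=27800 / 3159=8.80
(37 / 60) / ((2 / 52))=481 / 30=16.03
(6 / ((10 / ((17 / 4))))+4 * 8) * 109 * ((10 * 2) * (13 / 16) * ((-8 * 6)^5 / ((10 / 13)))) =-101355532222464 / 5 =-20271106444492.80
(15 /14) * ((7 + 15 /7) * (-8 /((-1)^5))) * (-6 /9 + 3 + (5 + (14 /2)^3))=1345280 /49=27454.69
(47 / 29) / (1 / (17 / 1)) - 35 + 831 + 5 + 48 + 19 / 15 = 381851 / 435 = 877.82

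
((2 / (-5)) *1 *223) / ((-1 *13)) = 446 / 65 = 6.86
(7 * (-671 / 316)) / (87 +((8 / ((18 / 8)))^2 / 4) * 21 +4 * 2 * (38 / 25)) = -3170475 / 35307628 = -0.09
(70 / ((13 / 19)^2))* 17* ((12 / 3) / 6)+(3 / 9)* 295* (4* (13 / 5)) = 459224 / 169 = 2717.30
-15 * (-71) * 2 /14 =1065 /7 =152.14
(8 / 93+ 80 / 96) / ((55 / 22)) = 57 / 155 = 0.37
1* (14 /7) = 2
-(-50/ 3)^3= 125000/ 27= 4629.63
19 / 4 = 4.75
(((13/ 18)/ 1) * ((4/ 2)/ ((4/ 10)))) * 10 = 325/ 9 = 36.11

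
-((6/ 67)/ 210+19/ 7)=-6366/ 2345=-2.71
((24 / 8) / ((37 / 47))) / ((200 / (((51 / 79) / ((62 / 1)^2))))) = 7191 / 2247202400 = 0.00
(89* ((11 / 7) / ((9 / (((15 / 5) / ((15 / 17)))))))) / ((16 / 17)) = 282931 / 5040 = 56.14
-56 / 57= -0.98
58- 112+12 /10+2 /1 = -254 /5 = -50.80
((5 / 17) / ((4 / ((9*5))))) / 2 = 225 / 136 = 1.65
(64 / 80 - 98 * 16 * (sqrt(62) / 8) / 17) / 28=1 / 35 - 7 * sqrt(62) / 17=-3.21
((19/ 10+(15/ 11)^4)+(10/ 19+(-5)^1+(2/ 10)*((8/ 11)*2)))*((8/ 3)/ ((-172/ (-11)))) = 3268549/ 16311405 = 0.20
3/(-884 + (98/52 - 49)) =-78/24209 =-0.00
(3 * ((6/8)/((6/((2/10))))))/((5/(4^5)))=384/25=15.36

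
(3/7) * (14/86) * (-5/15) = -1/43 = -0.02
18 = 18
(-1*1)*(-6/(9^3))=2/243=0.01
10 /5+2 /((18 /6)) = 8 /3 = 2.67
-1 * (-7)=7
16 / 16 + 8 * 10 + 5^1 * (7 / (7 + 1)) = 683 / 8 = 85.38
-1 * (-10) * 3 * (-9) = -270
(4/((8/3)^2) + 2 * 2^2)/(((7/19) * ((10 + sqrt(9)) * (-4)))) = -2603/5824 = -0.45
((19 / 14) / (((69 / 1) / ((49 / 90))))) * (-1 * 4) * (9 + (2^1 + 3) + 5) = -2527 / 3105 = -0.81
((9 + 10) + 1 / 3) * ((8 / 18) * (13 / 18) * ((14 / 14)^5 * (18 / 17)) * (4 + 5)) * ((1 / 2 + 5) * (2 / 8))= 4147 / 51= 81.31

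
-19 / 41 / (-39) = 19 / 1599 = 0.01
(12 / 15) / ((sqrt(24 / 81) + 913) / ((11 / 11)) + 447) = 3672 / 6242399- 3* sqrt(6) / 31211995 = 0.00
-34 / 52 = -17 / 26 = -0.65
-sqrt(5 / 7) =-sqrt(35) / 7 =-0.85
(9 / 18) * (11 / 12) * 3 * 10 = 55 / 4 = 13.75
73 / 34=2.15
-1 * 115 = -115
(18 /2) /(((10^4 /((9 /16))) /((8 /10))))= 0.00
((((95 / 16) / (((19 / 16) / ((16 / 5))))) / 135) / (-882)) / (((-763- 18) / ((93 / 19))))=248 / 294479955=0.00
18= 18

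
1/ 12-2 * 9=-17.92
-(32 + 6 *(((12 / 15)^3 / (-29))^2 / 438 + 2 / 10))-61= -90362825971 / 959265625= -94.20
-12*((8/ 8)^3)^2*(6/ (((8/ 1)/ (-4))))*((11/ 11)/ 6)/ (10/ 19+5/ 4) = 152/ 45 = 3.38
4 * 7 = 28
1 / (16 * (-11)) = -1 / 176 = -0.01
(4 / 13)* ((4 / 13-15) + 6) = -452 / 169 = -2.67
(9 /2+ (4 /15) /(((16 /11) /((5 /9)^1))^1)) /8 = 497 /864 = 0.58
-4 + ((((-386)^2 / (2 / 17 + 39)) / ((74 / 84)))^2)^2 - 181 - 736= 53345663902417244632813783671 / 152651584800625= 349460269096392.85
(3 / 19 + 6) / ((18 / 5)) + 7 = 331 / 38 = 8.71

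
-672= -672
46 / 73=0.63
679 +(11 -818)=-128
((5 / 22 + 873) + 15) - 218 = 14745 / 22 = 670.23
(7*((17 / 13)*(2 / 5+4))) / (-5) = -2618 / 325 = -8.06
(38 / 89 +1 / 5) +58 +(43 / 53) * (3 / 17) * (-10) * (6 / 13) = 302136157 / 5212285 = 57.97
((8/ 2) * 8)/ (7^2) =32/ 49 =0.65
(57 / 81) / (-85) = -19 / 2295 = -0.01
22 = 22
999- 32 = 967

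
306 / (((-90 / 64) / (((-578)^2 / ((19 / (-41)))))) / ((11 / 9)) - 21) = -491793029376 / 33750499451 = -14.57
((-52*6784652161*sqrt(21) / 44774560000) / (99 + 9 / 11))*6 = -970205259023*sqrt(21) / 2048436120000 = -2.17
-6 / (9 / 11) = -22 / 3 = -7.33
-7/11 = -0.64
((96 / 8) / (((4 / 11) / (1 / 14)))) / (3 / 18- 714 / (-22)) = 1089 / 15071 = 0.07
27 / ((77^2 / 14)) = 54 / 847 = 0.06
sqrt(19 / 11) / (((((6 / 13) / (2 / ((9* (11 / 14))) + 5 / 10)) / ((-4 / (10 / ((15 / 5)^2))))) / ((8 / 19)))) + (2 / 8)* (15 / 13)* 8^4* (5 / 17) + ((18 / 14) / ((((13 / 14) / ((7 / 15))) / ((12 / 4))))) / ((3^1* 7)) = 384102 / 1105 - 1612* sqrt(209) / 6897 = 344.22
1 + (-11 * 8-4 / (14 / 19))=-92.43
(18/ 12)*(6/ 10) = 0.90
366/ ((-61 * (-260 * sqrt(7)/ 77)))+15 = 33 * sqrt(7)/ 130+15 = 15.67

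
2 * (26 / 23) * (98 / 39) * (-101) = -39592 / 69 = -573.80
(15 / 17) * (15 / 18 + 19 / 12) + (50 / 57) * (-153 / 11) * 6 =-1010095 / 14212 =-71.07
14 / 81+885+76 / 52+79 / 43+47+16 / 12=42417590 / 45279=936.80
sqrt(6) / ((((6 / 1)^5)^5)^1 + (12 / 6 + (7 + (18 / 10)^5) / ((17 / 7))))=53125* sqrt(6) / 1510359051590015386272718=0.00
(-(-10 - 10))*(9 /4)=45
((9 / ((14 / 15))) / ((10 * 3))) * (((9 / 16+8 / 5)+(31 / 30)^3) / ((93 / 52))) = 2292641 / 3906000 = 0.59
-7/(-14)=0.50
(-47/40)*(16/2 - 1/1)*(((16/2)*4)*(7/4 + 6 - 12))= 5593/5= 1118.60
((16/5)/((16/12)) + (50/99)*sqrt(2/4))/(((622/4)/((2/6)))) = 50*sqrt(2)/92367 + 8/1555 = 0.01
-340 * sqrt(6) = -832.83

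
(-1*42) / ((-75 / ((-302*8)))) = -33824 / 25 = -1352.96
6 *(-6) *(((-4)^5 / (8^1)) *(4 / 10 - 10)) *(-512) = 113246208 / 5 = 22649241.60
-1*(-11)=11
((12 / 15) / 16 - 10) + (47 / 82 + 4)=-4409 / 820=-5.38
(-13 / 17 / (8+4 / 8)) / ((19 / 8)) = -208 / 5491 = -0.04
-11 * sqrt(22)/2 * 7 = -180.58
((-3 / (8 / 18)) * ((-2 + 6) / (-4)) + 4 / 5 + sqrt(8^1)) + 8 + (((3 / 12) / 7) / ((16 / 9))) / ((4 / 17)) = 2 * sqrt(2) + 140093 / 8960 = 18.46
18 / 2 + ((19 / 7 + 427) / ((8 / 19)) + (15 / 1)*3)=7522 / 7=1074.57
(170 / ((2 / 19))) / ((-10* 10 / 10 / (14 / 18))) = -125.61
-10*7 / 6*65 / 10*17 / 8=-161.15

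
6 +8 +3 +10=27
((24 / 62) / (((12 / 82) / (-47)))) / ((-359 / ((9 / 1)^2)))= 312174 / 11129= 28.05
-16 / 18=-8 / 9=-0.89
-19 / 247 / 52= -0.00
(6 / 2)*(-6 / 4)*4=-18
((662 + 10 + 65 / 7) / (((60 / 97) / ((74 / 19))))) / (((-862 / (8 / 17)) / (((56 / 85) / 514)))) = -7206712 / 2400874725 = -0.00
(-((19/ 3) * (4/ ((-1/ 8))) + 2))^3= 218167208/ 27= 8080266.96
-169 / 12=-14.08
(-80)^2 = 6400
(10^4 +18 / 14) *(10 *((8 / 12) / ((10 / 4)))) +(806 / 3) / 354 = 99135565 / 3717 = 26670.85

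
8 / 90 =4 / 45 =0.09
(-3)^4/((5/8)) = 648/5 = 129.60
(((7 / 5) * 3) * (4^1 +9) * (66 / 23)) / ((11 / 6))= 9828 / 115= 85.46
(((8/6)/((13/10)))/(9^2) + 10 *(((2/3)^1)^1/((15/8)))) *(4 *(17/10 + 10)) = 22544/135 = 166.99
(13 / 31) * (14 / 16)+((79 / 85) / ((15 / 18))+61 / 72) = 1104859 / 474300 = 2.33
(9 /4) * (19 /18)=19 /8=2.38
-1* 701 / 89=-701 / 89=-7.88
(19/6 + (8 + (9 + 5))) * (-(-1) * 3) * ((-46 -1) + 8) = -5889/2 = -2944.50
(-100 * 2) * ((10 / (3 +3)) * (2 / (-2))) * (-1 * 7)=-7000 / 3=-2333.33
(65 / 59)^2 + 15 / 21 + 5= 168815 / 24367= 6.93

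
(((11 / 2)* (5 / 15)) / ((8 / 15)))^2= 3025 / 256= 11.82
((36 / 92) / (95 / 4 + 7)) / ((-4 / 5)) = -0.02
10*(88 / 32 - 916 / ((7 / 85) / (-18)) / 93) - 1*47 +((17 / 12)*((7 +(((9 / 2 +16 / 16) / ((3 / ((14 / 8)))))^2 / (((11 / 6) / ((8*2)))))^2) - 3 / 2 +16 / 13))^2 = 896179129343706913 / 6844061952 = 130942579.95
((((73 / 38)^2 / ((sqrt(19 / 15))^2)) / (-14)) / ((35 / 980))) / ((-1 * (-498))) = -26645 / 2277188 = -0.01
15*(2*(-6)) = -180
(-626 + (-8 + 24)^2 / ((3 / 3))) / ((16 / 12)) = -555 / 2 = -277.50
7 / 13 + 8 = 111 / 13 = 8.54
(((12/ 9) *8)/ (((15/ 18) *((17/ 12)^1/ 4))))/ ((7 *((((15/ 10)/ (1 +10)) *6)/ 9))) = 33792/ 595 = 56.79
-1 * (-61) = 61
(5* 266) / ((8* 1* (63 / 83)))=219.03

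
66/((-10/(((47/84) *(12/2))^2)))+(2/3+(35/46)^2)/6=-692188019/9331560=-74.18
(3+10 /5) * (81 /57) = 135 /19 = 7.11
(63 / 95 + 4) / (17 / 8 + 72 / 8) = 3544 / 8455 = 0.42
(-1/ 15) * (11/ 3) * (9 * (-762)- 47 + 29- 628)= 82544/ 45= 1834.31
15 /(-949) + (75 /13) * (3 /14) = 16215 /13286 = 1.22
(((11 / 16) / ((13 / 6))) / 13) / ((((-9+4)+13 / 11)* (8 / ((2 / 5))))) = -121 / 378560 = -0.00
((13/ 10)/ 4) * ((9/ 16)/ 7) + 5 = 22517/ 4480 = 5.03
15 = 15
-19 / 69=-0.28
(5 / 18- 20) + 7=-229 / 18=-12.72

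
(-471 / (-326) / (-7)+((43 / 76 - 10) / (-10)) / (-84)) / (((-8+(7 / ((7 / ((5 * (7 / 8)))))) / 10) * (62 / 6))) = 2264631 / 813179290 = 0.00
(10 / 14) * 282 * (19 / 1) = 26790 / 7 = 3827.14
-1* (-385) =385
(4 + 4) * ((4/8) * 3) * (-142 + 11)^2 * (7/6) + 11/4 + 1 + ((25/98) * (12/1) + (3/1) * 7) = 240281.81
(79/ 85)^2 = 6241/ 7225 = 0.86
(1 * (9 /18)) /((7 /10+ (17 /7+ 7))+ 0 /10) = 35 /709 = 0.05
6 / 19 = 0.32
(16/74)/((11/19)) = 152/407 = 0.37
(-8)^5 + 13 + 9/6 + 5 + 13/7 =-458453/14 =-32746.64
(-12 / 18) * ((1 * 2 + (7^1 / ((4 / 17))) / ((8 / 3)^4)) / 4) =-42407 / 98304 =-0.43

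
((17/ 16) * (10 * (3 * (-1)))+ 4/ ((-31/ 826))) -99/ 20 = -177823/ 1240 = -143.41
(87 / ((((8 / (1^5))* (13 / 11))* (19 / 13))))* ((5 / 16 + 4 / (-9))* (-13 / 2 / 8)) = 4147 / 6144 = 0.67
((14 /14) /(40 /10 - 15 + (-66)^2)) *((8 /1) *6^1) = 48 /4345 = 0.01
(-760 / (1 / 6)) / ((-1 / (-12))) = -54720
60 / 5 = 12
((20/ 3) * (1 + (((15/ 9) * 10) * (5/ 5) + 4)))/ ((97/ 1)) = 1300/ 873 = 1.49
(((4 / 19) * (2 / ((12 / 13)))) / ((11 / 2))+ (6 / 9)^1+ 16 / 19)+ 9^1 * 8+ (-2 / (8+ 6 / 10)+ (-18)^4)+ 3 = 2832316655 / 26961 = 105052.36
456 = 456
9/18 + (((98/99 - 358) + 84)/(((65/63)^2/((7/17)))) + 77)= -44409247/1580150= -28.10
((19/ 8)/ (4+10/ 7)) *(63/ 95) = 441/ 1520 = 0.29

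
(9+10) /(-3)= -19 /3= -6.33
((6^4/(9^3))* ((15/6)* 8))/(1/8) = 2560/9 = 284.44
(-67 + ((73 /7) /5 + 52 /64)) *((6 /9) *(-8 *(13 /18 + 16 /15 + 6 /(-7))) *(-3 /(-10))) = 21071539 /220500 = 95.56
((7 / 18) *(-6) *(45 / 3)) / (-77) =5 / 11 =0.45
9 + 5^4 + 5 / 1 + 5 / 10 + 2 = 1283 / 2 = 641.50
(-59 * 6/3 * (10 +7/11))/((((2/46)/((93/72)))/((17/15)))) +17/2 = -9294937/220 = -42249.71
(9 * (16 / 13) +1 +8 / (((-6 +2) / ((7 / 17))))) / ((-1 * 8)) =-2487 / 1768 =-1.41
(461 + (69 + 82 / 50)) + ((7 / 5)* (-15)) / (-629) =8360564 / 15725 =531.67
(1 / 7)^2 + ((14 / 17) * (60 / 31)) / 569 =341023 / 14693287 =0.02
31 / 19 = 1.63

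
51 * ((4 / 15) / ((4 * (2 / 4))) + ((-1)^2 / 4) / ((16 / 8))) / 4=527 / 160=3.29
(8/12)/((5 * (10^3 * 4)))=1/30000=0.00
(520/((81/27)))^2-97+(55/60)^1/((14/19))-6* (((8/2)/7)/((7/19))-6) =105753149/3528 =29975.38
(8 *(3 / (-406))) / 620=-3 / 31465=-0.00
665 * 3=1995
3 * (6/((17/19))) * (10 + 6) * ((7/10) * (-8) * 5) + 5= -153131/17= -9007.71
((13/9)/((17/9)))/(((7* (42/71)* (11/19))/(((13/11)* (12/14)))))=227981/705551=0.32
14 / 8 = 7 / 4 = 1.75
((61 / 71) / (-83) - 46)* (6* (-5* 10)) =81341700 / 5893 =13803.11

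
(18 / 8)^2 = 81 / 16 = 5.06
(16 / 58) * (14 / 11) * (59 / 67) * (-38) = -251104 / 21373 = -11.75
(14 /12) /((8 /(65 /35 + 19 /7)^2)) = 64 /21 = 3.05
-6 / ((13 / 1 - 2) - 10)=-6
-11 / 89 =-0.12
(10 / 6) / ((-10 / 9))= -3 / 2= -1.50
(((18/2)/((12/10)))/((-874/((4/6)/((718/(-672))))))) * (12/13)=10080/2039479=0.00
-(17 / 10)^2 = -289 / 100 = -2.89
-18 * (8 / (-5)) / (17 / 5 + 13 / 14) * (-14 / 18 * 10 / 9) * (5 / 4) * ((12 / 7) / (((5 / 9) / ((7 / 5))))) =-3136 / 101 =-31.05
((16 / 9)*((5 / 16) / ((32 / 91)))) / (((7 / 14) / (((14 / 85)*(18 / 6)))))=637 / 408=1.56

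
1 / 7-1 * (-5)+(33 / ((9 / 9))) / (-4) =-87 / 28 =-3.11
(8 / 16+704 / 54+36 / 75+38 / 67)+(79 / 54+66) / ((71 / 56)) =145124137 / 2140650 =67.79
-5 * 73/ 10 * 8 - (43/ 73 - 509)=216.41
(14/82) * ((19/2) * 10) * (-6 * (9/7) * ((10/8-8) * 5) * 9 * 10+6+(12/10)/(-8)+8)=62366341/164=380282.57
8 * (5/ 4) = 10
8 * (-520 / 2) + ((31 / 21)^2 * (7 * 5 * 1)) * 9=-9755 / 7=-1393.57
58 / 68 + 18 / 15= 2.05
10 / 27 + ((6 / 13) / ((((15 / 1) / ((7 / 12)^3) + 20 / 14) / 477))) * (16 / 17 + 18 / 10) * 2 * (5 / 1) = 6204843856 / 78794235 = 78.75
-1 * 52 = -52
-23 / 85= -0.27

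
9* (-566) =-5094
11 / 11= 1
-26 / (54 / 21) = -91 / 9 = -10.11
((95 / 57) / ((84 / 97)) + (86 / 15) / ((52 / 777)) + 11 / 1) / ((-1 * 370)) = -1614967 / 6060600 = -0.27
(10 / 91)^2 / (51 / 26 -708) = -200 / 11693409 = -0.00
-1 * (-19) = 19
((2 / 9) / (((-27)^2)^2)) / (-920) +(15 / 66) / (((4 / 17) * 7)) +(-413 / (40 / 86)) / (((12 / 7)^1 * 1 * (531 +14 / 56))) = -0.84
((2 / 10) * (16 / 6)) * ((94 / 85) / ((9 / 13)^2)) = 127088 / 103275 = 1.23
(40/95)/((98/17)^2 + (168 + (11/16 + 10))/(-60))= 739840/53159397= 0.01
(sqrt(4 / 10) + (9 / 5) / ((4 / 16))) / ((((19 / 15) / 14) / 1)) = 42 * sqrt(10) / 19 + 1512 / 19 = 86.57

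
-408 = -408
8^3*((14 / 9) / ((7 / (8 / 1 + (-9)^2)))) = 91136 / 9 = 10126.22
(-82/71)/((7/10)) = -820/497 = -1.65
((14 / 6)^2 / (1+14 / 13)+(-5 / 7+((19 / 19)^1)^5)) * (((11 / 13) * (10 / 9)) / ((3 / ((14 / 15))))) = 217580 / 255879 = 0.85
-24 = -24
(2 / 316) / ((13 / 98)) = 49 / 1027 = 0.05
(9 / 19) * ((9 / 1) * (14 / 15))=378 / 95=3.98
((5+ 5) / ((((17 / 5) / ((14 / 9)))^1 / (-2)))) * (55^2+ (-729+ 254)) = -70000 / 3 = -23333.33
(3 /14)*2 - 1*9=-60 /7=-8.57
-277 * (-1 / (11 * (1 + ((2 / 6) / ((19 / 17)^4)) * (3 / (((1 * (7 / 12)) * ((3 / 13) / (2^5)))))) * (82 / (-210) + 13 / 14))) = 17688469330 / 57961583471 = 0.31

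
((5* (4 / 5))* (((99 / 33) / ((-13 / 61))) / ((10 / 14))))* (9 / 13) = -54.58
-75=-75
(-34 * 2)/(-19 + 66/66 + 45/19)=1292/297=4.35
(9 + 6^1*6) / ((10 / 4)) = 18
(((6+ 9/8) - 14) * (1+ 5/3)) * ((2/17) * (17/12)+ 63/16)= -10835/144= -75.24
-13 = -13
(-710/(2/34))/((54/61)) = -368135/27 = -13634.63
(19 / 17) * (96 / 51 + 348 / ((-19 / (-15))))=89348 / 289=309.16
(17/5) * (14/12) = 119/30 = 3.97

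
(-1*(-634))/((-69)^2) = 634/4761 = 0.13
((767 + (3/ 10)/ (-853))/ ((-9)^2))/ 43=6542507/ 29709990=0.22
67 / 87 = 0.77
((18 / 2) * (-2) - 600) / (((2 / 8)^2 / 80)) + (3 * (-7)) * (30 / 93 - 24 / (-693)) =-791047.50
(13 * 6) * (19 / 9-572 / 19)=-124462 / 57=-2183.54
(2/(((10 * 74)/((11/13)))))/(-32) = -11/153920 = -0.00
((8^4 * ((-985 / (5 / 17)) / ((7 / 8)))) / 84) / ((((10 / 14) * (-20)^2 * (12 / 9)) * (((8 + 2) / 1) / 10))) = -428672 / 875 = -489.91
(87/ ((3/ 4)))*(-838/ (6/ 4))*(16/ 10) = -1555328/ 15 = -103688.53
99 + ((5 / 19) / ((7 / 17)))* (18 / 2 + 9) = 14697 / 133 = 110.50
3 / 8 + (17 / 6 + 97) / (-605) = 3049 / 14520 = 0.21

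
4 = 4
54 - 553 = -499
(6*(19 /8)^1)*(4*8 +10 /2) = 2109 /4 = 527.25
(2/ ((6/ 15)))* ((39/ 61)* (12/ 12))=195/ 61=3.20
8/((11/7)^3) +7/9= 34013/11979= 2.84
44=44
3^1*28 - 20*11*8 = -1676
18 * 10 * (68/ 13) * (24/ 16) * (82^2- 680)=8535987.69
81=81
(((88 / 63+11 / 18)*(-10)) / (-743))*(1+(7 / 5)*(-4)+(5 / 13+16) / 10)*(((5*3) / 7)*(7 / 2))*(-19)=1321925 / 115908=11.40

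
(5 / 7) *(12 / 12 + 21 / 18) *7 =65 / 6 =10.83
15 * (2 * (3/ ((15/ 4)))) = 24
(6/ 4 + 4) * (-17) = -187/ 2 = -93.50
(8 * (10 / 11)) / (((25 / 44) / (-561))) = -35904 / 5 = -7180.80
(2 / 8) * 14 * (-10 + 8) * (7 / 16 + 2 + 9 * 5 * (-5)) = 24927 / 16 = 1557.94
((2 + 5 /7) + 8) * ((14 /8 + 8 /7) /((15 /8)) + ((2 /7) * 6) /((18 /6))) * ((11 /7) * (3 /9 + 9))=16280 /49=332.24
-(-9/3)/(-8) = -3/8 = -0.38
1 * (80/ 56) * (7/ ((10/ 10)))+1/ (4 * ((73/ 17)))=2937/ 292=10.06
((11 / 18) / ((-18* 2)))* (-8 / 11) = 1 / 81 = 0.01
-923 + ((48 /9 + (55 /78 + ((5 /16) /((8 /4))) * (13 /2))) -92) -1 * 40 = -871891 /832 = -1047.95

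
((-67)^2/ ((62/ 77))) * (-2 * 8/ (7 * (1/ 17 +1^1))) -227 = -3421105/ 279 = -12262.03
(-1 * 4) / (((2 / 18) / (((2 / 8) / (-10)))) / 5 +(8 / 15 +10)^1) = -0.41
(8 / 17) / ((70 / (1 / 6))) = 2 / 1785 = 0.00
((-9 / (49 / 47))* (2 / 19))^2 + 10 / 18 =10775249 / 7800849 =1.38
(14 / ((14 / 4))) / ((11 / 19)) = 76 / 11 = 6.91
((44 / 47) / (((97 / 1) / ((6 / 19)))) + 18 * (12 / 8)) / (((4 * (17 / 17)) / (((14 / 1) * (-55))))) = -900526935 / 173242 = -5198.09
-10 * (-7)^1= 70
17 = 17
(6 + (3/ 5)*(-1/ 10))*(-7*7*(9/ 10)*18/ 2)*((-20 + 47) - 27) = 0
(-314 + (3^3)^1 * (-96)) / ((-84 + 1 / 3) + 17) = 4359 / 100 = 43.59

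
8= 8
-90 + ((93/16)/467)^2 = -5024761911/55830784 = -90.00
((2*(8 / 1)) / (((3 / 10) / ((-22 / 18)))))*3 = -1760 / 9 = -195.56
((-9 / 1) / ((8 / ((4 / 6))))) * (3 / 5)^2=-27 / 100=-0.27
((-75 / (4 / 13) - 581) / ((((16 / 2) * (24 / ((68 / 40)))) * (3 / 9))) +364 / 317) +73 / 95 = -308234757 / 15418880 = -19.99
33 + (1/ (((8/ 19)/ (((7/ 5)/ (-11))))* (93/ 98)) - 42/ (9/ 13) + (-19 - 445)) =-3355339/ 6820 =-491.99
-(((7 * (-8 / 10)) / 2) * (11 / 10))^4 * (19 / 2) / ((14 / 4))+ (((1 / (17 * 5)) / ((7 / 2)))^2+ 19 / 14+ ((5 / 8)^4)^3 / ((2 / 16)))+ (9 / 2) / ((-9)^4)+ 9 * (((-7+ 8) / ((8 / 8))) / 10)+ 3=-8278043963300352325592231 / 34639478312140800000000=-238.98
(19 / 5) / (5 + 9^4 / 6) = 0.00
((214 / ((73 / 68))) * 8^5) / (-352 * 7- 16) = -29802496 / 11315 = -2633.89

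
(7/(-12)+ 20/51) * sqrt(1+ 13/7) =-13 * sqrt(35)/238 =-0.32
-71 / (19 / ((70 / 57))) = -4970 / 1083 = -4.59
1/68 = 0.01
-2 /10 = -0.20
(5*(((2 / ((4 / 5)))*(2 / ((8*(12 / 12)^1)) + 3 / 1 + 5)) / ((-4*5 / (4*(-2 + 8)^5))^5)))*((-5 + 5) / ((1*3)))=0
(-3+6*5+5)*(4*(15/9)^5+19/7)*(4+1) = 14738720/1701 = 8664.74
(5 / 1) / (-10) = -1 / 2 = -0.50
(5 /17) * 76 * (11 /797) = 4180 /13549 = 0.31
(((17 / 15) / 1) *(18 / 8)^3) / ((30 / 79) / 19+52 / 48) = 1094229 / 93520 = 11.70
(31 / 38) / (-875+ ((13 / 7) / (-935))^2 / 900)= -597576498750 / 640948986559289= -0.00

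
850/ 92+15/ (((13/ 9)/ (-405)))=-2509525/ 598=-4196.53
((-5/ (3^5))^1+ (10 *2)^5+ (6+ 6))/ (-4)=-800002.99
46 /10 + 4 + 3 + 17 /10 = 133 /10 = 13.30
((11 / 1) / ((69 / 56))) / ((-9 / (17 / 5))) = -10472 / 3105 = -3.37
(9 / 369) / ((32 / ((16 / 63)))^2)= 1 / 650916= 0.00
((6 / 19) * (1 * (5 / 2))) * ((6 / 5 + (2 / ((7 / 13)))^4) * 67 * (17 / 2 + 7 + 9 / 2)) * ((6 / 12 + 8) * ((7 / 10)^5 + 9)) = 189553713811143 / 12005000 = 15789563.83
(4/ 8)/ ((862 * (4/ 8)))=1/ 862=0.00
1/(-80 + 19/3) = -3/221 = -0.01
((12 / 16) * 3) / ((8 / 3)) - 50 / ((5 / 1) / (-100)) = 32027 / 32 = 1000.84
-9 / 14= -0.64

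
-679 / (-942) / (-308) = -97 / 41448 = -0.00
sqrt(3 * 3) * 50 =150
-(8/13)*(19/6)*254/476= -4826/4641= -1.04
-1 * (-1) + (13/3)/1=16/3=5.33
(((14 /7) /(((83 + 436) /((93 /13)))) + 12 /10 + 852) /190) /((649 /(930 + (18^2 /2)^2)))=188.03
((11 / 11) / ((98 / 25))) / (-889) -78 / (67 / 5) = -33979255 / 5837174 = -5.82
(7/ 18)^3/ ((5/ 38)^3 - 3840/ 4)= -336091/ 5485932765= -0.00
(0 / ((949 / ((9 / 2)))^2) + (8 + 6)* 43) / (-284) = -301 / 142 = -2.12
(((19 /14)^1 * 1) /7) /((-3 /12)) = -38 /49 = -0.78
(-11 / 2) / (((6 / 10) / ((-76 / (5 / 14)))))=1950.67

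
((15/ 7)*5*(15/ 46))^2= 1265625/ 103684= 12.21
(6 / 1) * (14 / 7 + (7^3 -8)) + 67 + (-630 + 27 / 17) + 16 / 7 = 174082 / 119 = 1462.87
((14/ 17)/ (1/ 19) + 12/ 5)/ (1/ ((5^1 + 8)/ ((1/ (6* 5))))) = 119652/ 17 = 7038.35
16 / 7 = 2.29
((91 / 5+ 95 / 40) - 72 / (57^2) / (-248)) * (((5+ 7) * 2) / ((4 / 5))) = 27630699 / 44764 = 617.25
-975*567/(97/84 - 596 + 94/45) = 696559500/746873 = 932.63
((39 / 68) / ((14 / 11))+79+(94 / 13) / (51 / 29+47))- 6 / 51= 99349693 / 1249976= 79.48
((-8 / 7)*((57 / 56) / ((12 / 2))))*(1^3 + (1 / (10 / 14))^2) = -703 / 1225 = -0.57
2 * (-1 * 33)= -66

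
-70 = -70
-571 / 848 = -0.67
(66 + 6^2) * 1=102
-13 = -13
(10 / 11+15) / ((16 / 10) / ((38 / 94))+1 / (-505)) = 1679125 / 417527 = 4.02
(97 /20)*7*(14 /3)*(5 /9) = 4753 /54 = 88.02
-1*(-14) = 14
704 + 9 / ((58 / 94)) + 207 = 26842 / 29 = 925.59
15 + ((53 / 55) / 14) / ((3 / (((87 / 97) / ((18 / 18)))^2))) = 108807669 / 7244930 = 15.02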